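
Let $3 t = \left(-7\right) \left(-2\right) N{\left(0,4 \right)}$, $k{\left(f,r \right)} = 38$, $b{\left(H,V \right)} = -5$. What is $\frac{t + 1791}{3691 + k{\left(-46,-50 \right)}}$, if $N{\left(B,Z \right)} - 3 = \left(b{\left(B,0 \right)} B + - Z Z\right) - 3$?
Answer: $\frac{5149}{11187} \approx 0.46027$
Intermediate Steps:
$N{\left(B,Z \right)} = - Z^{2} - 5 B$ ($N{\left(B,Z \right)} = 3 - \left(3 + 5 B - - Z Z\right) = 3 - \left(3 + Z^{2} + 5 B\right) = - Z^{2} - 5 B$)
$t = - \frac{224}{3}$ ($t = \frac{\left(-7\right) \left(-2\right) \left(- 4^{2} - 0\right)}{3} = \frac{14 \left(\left(-1\right) 16 + 0\right)}{3} = \frac{14 \left(-16 + 0\right)}{3} = \frac{14 \left(-16\right)}{3} = \frac{1}{3} \left(-224\right) = - \frac{224}{3} \approx -74.667$)
$\frac{t + 1791}{3691 + k{\left(-46,-50 \right)}} = \frac{- \frac{224}{3} + 1791}{3691 + 38} = \frac{5149}{3 \cdot 3729} = \frac{5149}{3} \cdot \frac{1}{3729} = \frac{5149}{11187}$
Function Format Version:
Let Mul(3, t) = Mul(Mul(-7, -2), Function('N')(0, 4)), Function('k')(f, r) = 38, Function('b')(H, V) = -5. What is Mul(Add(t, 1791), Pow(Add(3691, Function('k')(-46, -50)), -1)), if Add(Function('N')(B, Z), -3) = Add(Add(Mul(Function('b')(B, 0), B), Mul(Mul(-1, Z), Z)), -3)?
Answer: Rational(5149, 11187) ≈ 0.46027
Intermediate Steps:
Function('N')(B, Z) = Add(Mul(-1, Pow(Z, 2)), Mul(-5, B)) (Function('N')(B, Z) = Add(3, Add(Add(Mul(-5, B), Mul(Mul(-1, Z), Z)), -3)) = Add(3, Add(Add(Mul(-5, B), Mul(-1, Pow(Z, 2))), -3)) = Add(3, Add(Add(Mul(-1, Pow(Z, 2)), Mul(-5, B)), -3)) = Add(3, Add(-3, Mul(-1, Pow(Z, 2)), Mul(-5, B))) = Add(Mul(-1, Pow(Z, 2)), Mul(-5, B)))
t = Rational(-224, 3) (t = Mul(Rational(1, 3), Mul(Mul(-7, -2), Add(Mul(-1, Pow(4, 2)), Mul(-5, 0)))) = Mul(Rational(1, 3), Mul(14, Add(Mul(-1, 16), 0))) = Mul(Rational(1, 3), Mul(14, Add(-16, 0))) = Mul(Rational(1, 3), Mul(14, -16)) = Mul(Rational(1, 3), -224) = Rational(-224, 3) ≈ -74.667)
Mul(Add(t, 1791), Pow(Add(3691, Function('k')(-46, -50)), -1)) = Mul(Add(Rational(-224, 3), 1791), Pow(Add(3691, 38), -1)) = Mul(Rational(5149, 3), Pow(3729, -1)) = Mul(Rational(5149, 3), Rational(1, 3729)) = Rational(5149, 11187)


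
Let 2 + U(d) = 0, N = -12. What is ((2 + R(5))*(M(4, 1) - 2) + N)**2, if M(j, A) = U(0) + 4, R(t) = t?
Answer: 144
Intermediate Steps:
U(d) = -2 (U(d) = -2 + 0 = -2)
M(j, A) = 2 (M(j, A) = -2 + 4 = 2)
((2 + R(5))*(M(4, 1) - 2) + N)**2 = ((2 + 5)*(2 - 2) - 12)**2 = (7*0 - 12)**2 = (0 - 12)**2 = (-12)**2 = 144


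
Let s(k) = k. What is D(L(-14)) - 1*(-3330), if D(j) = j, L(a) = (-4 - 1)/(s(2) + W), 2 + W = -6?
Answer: 19985/6 ≈ 3330.8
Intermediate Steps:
W = -8 (W = -2 - 6 = -8)
L(a) = ⅚ (L(a) = (-4 - 1)/(2 - 8) = -5/(-6) = -5*(-⅙) = ⅚)
D(L(-14)) - 1*(-3330) = ⅚ - 1*(-3330) = ⅚ + 3330 = 19985/6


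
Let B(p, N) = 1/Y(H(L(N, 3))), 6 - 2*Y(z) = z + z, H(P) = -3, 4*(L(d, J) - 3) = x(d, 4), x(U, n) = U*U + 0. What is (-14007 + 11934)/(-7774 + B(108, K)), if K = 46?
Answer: 12438/46643 ≈ 0.26666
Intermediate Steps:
x(U, n) = U² (x(U, n) = U² + 0 = U²)
L(d, J) = 3 + d²/4
Y(z) = 3 - z (Y(z) = 3 - (z + z)/2 = 3 - z)
B(p, N) = ⅙ (B(p, N) = 1/(3 - 1*(-3)) = 1/(3 + 3) = 1/6 = ⅙)
(-14007 + 11934)/(-7774 + B(108, K)) = (-14007 + 11934)/(-7774 + ⅙) = -2073/(-46643/6) = -2073*(-6/46643) = 12438/46643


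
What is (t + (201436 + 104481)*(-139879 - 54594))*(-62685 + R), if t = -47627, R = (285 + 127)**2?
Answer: -6369223013393712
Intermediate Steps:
R = 169744 (R = 412**2 = 169744)
(t + (201436 + 104481)*(-139879 - 54594))*(-62685 + R) = (-47627 + (201436 + 104481)*(-139879 - 54594))*(-62685 + 169744) = (-47627 + 305917*(-194473))*107059 = (-47627 - 59492596741)*107059 = -59492644368*107059 = -6369223013393712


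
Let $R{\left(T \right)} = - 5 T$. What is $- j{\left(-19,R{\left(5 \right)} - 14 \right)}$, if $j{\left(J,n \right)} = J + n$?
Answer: $58$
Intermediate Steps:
$- j{\left(-19,R{\left(5 \right)} - 14 \right)} = - (-19 - 39) = \left(-1\right) \left(-58\right) = 58$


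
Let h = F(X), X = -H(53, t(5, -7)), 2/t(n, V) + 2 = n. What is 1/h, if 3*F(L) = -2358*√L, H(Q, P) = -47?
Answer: -√47/36942 ≈ -0.00018558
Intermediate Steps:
t(n, V) = 2/(-2 + n)
X = 47 (X = -1*(-47) = 47)
F(L) = -786*√L (F(L) = (-2358*√L)/3 = -786*√L)
h = -786*√47 ≈ -5388.5
1/h = 1/(-786*√47) = -√47/36942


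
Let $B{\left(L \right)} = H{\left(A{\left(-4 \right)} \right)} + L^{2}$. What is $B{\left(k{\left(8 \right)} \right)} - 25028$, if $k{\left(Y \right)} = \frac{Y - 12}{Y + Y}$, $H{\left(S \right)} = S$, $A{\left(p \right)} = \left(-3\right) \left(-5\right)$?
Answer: $- \frac{400207}{16} \approx -25013.0$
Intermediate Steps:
$A{\left(p \right)} = 15$
$k{\left(Y \right)} = \frac{-12 + Y}{2 Y}$
$B{\left(L \right)} = 15 + L^{2}$
$B{\left(k{\left(8 \right)} \right)} - 25028 = \left(15 + \left(\frac{-12 + 8}{2 \cdot 8}\right)^{2}\right) - 25028 = \left(15 + \left(\frac{1}{2} \cdot \frac{1}{8} \left(-4\right)\right)^{2}\right) - 25028 = \left(15 + \left(- \frac{1}{4}\right)^{2}\right) - 25028 = \left(15 + \frac{1}{16}\right) - 25028 = \frac{241}{16} - 25028 = - \frac{400207}{16}$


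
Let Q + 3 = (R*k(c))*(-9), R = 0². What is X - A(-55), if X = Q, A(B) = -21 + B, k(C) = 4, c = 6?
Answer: 73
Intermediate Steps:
R = 0
Q = -3 (Q = -3 + (0*4)*(-9) = -3 + 0*(-9) = -3 + 0 = -3)
X = -3
X - A(-55) = -3 - (-21 - 55) = -3 - 1*(-76) = -3 + 76 = 73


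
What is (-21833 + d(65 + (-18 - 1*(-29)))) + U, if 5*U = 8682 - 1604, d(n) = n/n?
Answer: -102082/5 ≈ -20416.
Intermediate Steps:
d(n) = 1
U = 7078/5 (U = (8682 - 1604)/5 = (1/5)*7078 = 7078/5 ≈ 1415.6)
(-21833 + d(65 + (-18 - 1*(-29)))) + U = (-21833 + 1) + 7078/5 = -21832 + 7078/5 = -102082/5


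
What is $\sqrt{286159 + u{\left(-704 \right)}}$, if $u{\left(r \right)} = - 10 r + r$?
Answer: $\sqrt{292495} \approx 540.83$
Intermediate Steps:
$u{\left(r \right)} = - 9 r$
$\sqrt{286159 + u{\left(-704 \right)}} = \sqrt{286159 - -6336} = \sqrt{286159 + 6336} = \sqrt{292495}$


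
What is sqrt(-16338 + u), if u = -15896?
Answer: I*sqrt(32234) ≈ 179.54*I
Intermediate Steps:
sqrt(-16338 + u) = sqrt(-16338 - 15896) = sqrt(-32234) = I*sqrt(32234)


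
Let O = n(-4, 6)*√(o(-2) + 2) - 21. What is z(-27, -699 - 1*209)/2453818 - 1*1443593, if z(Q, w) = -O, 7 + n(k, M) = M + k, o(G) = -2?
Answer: -3542314488053/2453818 ≈ -1.4436e+6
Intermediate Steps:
n(k, M) = -7 + M + k (n(k, M) = -7 + (M + k) = -7 + M + k)
O = -21 (O = (-7 + 6 - 4)*√(-2 + 2) - 21 = -5*√0 - 21 = -5*0 - 21 = 0 - 21 = -21)
z(Q, w) = 21 (z(Q, w) = -1*(-21) = 21)
z(-27, -699 - 1*209)/2453818 - 1*1443593 = 21/2453818 - 1*1443593 = 21*(1/2453818) - 1443593 = 21/2453818 - 1443593 = -3542314488053/2453818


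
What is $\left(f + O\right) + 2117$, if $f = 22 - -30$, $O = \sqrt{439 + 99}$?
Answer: $2169 + \sqrt{538} \approx 2192.2$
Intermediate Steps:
$O = \sqrt{538} \approx 23.195$
$f = 52$ ($f = 22 + 30 = 52$)
$\left(f + O\right) + 2117 = \left(52 + \sqrt{538}\right) + 2117 = 2169 + \sqrt{538}$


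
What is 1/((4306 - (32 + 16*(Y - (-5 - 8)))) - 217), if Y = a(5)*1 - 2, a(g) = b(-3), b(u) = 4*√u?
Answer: 3881/15074449 + 64*I*√3/15074449 ≈ 0.00025746 + 7.3536e-6*I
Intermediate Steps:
a(g) = 4*I*√3 (a(g) = 4*√(-3) = 4*(I*√3) = 4*I*√3)
Y = -2 + 4*I*√3 (Y = (4*I*√3)*1 - 2 = 4*I*√3 - 2 = -2 + 4*I*√3 ≈ -2.0 + 6.9282*I)
1/((4306 - (32 + 16*(Y - (-5 - 8)))) - 217) = 1/((4306 - (32 + 16*((-2 + 4*I*√3) - (-5 - 8)))) - 217) = 1/((4306 - (32 + 16*((-2 + 4*I*√3) - 1*(-13)))) - 217) = 1/((4306 - (32 + 16*((-2 + 4*I*√3) + 13))) - 217) = 1/((4306 - (32 + 16*(11 + 4*I*√3))) - 217) = 1/((4306 - (32 + (176 + 64*I*√3))) - 217) = 1/((4306 - (208 + 64*I*√3)) - 217) = 1/((4306 + (-208 - 64*I*√3)) - 217) = 1/((4098 - 64*I*√3) - 217) = 1/(3881 - 64*I*√3)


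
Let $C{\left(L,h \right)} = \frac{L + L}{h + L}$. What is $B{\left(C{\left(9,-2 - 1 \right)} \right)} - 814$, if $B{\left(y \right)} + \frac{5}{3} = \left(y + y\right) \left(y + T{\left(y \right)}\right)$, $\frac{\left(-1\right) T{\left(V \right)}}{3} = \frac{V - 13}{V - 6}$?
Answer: $- \frac{2573}{3} \approx -857.67$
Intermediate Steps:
$T{\left(V \right)} = - \frac{3 \left(-13 + V\right)}{-6 + V}$ ($T{\left(V \right)} = - 3 \frac{V - 13}{V - 6} = - 3 \frac{-13 + V}{-6 + V} = - \frac{3 \left(-13 + V\right)}{-6 + V}$)
$C{\left(L,h \right)} = \frac{2 L}{L + h}$
$B{\left(y \right)} = - \frac{5}{3} + 2 y \left(y + \frac{3 \left(13 - y\right)}{-6 + y}\right)$ ($B{\left(y \right)} = - \frac{5}{3} + \left(y + y\right) \left(y + \frac{3 \left(13 - y\right)}{-6 + y}\right) = - \frac{5}{3} + 2 y \left(y + \frac{3 \left(13 - y\right)}{-6 + y}\right)$)
$B{\left(C{\left(9,-2 - 1 \right)} \right)} - 814 = \frac{30 - 54 \left(2 \cdot 9 \frac{1}{9 - 3}\right)^{2} + 6 \left(2 \cdot 9 \frac{1}{9 - 3}\right)^{3} + 229 \cdot 2 \cdot 9 \frac{1}{9 - 3}}{3 \left(-6 + 2 \cdot 9 \frac{1}{9 - 3}\right)} - 814 = \frac{30 - 54 \left(2 \cdot 9 \cdot \frac{1}{6}\right)^{2} + 6 \left(2 \cdot 9 \cdot \frac{1}{6}\right)^{3} + 229 \cdot 2 \cdot 9 \cdot \frac{1}{6}}{3 \left(-6 + 2 \cdot 9 \cdot \frac{1}{6}\right)} - 814 = \frac{30 - 54 \cdot 3^{2} + 6 \cdot 3^{3} + 229 \cdot 3}{3 \left(-6 + 3\right)} - 814 = \frac{30 - 486 + 6 \cdot 27 + 687}{3 \left(-3\right)} - 814 = \frac{1}{3} \left(- \frac{1}{3}\right) \left(30 - 486 + 162 + 687\right) - 814 = \frac{1}{3} \left(- \frac{1}{3}\right) 393 - 814 = - \frac{131}{3} - 814 = - \frac{2573}{3}$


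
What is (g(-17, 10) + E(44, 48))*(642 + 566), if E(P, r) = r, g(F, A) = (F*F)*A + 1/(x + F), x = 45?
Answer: 24844030/7 ≈ 3.5491e+6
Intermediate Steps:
g(F, A) = 1/(45 + F) + A*F**2 (g(F, A) = (F*F)*A + 1/(45 + F) = F**2*A + 1/(45 + F) = A*F**2 + 1/(45 + F) = 1/(45 + F) + A*F**2)
(g(-17, 10) + E(44, 48))*(642 + 566) = ((1 + 10*(-17)**3 + 45*10*(-17)**2)/(45 - 17) + 48)*(642 + 566) = ((1 + 10*(-4913) + 45*10*289)/28 + 48)*1208 = ((1 - 49130 + 130050)/28 + 48)*1208 = ((1/28)*80921 + 48)*1208 = (80921/28 + 48)*1208 = (82265/28)*1208 = 24844030/7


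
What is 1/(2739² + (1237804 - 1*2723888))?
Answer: 1/6016037 ≈ 1.6622e-7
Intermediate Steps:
1/(2739² + (1237804 - 1*2723888)) = 1/(7502121 + (1237804 - 2723888)) = 1/(7502121 - 1486084) = 1/6016037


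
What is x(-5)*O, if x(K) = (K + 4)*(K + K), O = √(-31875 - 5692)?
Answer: 10*I*√37567 ≈ 1938.2*I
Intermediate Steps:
O = I*√37567 (O = √(-37567) = I*√37567 ≈ 193.82*I)
x(K) = 2*K*(4 + K) (x(K) = (4 + K)*(2*K) = 2*K*(4 + K))
x(-5)*O = (2*(-5)*(4 - 5))*(I*√37567) = (2*(-5)*(-1))*(I*√37567) = 10*(I*√37567) = 10*I*√37567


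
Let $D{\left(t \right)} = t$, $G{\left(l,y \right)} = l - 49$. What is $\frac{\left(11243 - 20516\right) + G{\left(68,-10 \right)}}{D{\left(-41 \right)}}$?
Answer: $\frac{9254}{41} \approx 225.71$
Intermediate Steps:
$G{\left(l,y \right)} = -49 + l$ ($G{\left(l,y \right)} = l - 49 = -49 + l$)
$\frac{\left(11243 - 20516\right) + G{\left(68,-10 \right)}}{D{\left(-41 \right)}} = \frac{\left(11243 - 20516\right) + \left(-49 + 68\right)}{-41} = \left(-9273 + 19\right) \left(- \frac{1}{41}\right) = \left(-9254\right) \left(- \frac{1}{41}\right) = \frac{9254}{41}$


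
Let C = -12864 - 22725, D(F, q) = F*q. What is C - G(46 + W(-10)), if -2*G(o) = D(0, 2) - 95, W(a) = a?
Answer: -71273/2 ≈ -35637.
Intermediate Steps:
C = -35589
G(o) = 95/2 (G(o) = -(0*2 - 95)/2 = -(0 - 95)/2 = -½*(-95) = 95/2)
C - G(46 + W(-10)) = -35589 - 1*95/2 = -35589 - 95/2 = -71273/2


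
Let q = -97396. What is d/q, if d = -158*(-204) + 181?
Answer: -32413/97396 ≈ -0.33280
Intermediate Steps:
d = 32413 (d = 32232 + 181 = 32413)
d/q = 32413/(-97396) = 32413*(-1/97396) = -32413/97396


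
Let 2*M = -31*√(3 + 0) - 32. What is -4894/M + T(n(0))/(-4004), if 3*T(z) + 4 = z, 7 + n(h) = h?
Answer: -26310001/156156 + 303428*√3/1859 ≈ 114.22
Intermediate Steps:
n(h) = -7 + h
T(z) = -4/3 + z/3
M = -16 - 31*√3/2 (M = (-31*√(3 + 0) - 32)/2 = (-31*√3 - 32)/2 = (-32 - 31*√3)/2 = -16 - 31*√3/2 ≈ -42.847)
-4894/M + T(n(0))/(-4004) = -4894/(-16 - 31*√3/2) + (-4/3 + (-7 + 0)/3)/(-4004) = -4894/(-16 - 31*√3/2) + (-4/3 + (⅓)*(-7))*(-1/4004) = -4894/(-16 - 31*√3/2) + (-4/3 - 7/3)*(-1/4004) = -4894/(-16 - 31*√3/2) - 11/3*(-1/4004) = -4894/(-16 - 31*√3/2) + 1/1092 = 1/1092 - 4894/(-16 - 31*√3/2)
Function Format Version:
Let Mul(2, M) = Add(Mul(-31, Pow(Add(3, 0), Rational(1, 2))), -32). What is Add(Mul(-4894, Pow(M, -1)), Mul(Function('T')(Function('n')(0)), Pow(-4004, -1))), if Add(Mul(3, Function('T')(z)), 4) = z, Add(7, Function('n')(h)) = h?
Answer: Add(Rational(-26310001, 156156), Mul(Rational(303428, 1859), Pow(3, Rational(1, 2)))) ≈ 114.22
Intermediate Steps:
Function('n')(h) = Add(-7, h)
Function('T')(z) = Add(Rational(-4, 3), Mul(Rational(1, 3), z))
M = Add(-16, Mul(Rational(-31, 2), Pow(3, Rational(1, 2)))) (M = Mul(Rational(1, 2), Add(Mul(-31, Pow(Add(3, 0), Rational(1, 2))), -32)) = Mul(Rational(1, 2), Add(Mul(-31, Pow(3, Rational(1, 2))), -32)) = Mul(Rational(1, 2), Add(-32, Mul(-31, Pow(3, Rational(1, 2))))) = Add(-16, Mul(Rational(-31, 2), Pow(3, Rational(1, 2)))) ≈ -42.847)
Add(Mul(-4894, Pow(M, -1)), Mul(Function('T')(Function('n')(0)), Pow(-4004, -1))) = Add(Mul(-4894, Pow(Add(-16, Mul(Rational(-31, 2), Pow(3, Rational(1, 2)))), -1)), Mul(Add(Rational(-4, 3), Mul(Rational(1, 3), Add(-7, 0))), Pow(-4004, -1))) = Add(Mul(-4894, Pow(Add(-16, Mul(Rational(-31, 2), Pow(3, Rational(1, 2)))), -1)), Mul(Add(Rational(-4, 3), Mul(Rational(1, 3), -7)), Rational(-1, 4004))) = Add(Mul(-4894, Pow(Add(-16, Mul(Rational(-31, 2), Pow(3, Rational(1, 2)))), -1)), Mul(Add(Rational(-4, 3), Rational(-7, 3)), Rational(-1, 4004))) = Add(Mul(-4894, Pow(Add(-16, Mul(Rational(-31, 2), Pow(3, Rational(1, 2)))), -1)), Mul(Rational(-11, 3), Rational(-1, 4004))) = Add(Mul(-4894, Pow(Add(-16, Mul(Rational(-31, 2), Pow(3, Rational(1, 2)))), -1)), Rational(1, 1092)) = Add(Rational(1, 1092), Mul(-4894, Pow(Add(-16, Mul(Rational(-31, 2), Pow(3, Rational(1, 2)))), -1)))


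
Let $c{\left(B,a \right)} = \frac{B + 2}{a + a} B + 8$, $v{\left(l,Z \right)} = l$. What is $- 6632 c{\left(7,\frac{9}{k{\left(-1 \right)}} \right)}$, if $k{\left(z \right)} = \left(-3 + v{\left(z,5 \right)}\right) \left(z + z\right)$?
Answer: $-238752$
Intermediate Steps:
$k{\left(z \right)} = 2 z \left(-3 + z\right)$ ($k{\left(z \right)} = \left(-3 + z\right) \left(z + z\right) = \left(-3 + z\right) 2 z = 2 z \left(-3 + z\right)$)
$c{\left(B,a \right)} = 8 + \frac{B \left(2 + B\right)}{2 a}$ ($c{\left(B,a \right)} = \frac{2 + B}{2 a} B + 8 = \frac{B \left(2 + B\right)}{2 a} + 8 = 8 + \frac{B \left(2 + B\right)}{2 a}$)
$- 6632 c{\left(7,\frac{9}{k{\left(-1 \right)}} \right)} = - 6632 \frac{7 + \frac{7^{2}}{2} + 8 \frac{9}{2 \left(-1\right) \left(-3 - 1\right)}}{9 \frac{1}{2 \left(-1\right) \left(-3 - 1\right)}} = - 6632 \frac{7 + \frac{1}{2} \cdot 49 + 8 \frac{9}{2 \left(-1\right) \left(-4\right)}}{9 \frac{1}{2 \left(-1\right) \left(-4\right)}} = - 6632 \frac{7 + \frac{49}{2} + 8 \cdot \frac{9}{8}}{9 \cdot \frac{1}{8}} = - 6632 \frac{7 + \frac{49}{2} + 8 \cdot 9 \cdot \frac{1}{8}}{9 \cdot \frac{1}{8}} = - 6632 \frac{7 + \frac{49}{2} + 8 \cdot \frac{9}{8}}{\frac{9}{8}} = - 6632 \frac{8 \left(7 + \frac{49}{2} + 9\right)}{9} = - 6632 \cdot \frac{8}{9} \cdot \frac{81}{2} = \left(-6632\right) 36 = -238752$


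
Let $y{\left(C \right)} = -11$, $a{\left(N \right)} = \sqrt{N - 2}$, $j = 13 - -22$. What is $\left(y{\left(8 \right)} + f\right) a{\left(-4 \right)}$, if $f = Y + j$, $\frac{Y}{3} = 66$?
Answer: $222 i \sqrt{6} \approx 543.79 i$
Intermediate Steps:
$j = 35$ ($j = 13 + 22 = 35$)
$a{\left(N \right)} = \sqrt{-2 + N}$
$Y = 198$ ($Y = 3 \cdot 66 = 198$)
$f = 233$ ($f = 198 + 35 = 233$)
$\left(y{\left(8 \right)} + f\right) a{\left(-4 \right)} = \left(-11 + 233\right) \sqrt{-2 - 4} = 222 \sqrt{-6} = 222 i \sqrt{6}$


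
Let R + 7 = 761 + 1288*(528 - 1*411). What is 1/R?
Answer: 1/151450 ≈ 6.6028e-6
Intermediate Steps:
R = 151450 (R = -7 + (761 + 1288*(528 - 1*411)) = -7 + (761 + 1288*(528 - 411)) = -7 + (761 + 1288*117) = -7 + (761 + 150696) = -7 + 151457 = 151450)
1/R = 1/151450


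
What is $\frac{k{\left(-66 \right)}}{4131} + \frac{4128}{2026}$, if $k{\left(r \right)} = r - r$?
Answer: $\frac{2064}{1013} \approx 2.0375$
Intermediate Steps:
$k{\left(r \right)} = 0$
$\frac{k{\left(-66 \right)}}{4131} + \frac{4128}{2026} = \frac{0}{4131} + \frac{4128}{2026} = 0 \cdot \frac{1}{4131} + 4128 \cdot \frac{1}{2026} = 0 + \frac{2064}{1013} = \frac{2064}{1013}$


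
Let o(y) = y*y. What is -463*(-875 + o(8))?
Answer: 375493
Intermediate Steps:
o(y) = y**2
-463*(-875 + o(8)) = -463*(-875 + 8**2) = -463*(-875 + 64) = -463*(-811) = 375493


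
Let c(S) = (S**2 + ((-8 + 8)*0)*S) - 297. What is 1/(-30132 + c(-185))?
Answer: 1/3796 ≈ 0.00026344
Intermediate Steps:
c(S) = -297 + S**2 (c(S) = (S**2 + (0*0)*S) - 297 = (S**2 + 0*S) - 297 = (S**2 + 0) - 297 = S**2 - 297 = -297 + S**2)
1/(-30132 + c(-185)) = 1/(-30132 + (-297 + (-185)**2)) = 1/(-30132 + (-297 + 34225)) = 1/(-30132 + 33928) = 1/3796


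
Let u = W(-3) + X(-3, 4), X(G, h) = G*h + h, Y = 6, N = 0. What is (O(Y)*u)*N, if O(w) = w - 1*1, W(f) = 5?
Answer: 0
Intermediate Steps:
X(G, h) = h + G*h
O(w) = -1 + w (O(w) = w - 1 = -1 + w)
u = -3 (u = 5 + 4*(1 - 3) = 5 + 4*(-2) = 5 - 8 = -3)
(O(Y)*u)*N = ((-1 + 6)*(-3))*0 = (5*(-3))*0 = -15*0 = 0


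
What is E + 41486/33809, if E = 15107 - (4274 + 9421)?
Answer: 47779794/33809 ≈ 1413.2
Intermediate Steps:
E = 1412 (E = 15107 - 1*13695 = 15107 - 13695 = 1412)
E + 41486/33809 = 1412 + 41486/33809 = 47779794/33809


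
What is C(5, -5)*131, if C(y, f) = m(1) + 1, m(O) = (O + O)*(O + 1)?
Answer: 655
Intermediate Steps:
m(O) = 2*O*(1 + O) (m(O) = (2*O)*(1 + O) = 2*O*(1 + O))
C(y, f) = 5 (C(y, f) = 2*1*(1 + 1) + 1 = 2*1*2 + 1 = 4 + 1 = 5)
C(5, -5)*131 = 5*131 = 655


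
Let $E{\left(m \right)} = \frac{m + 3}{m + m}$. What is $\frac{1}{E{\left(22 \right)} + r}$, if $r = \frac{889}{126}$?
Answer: $\frac{396}{3019} \approx 0.13117$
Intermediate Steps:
$E{\left(m \right)} = \frac{3 + m}{2 m}$
$r = \frac{127}{18}$ ($r = 889 \cdot \frac{1}{126} = \frac{127}{18} \approx 7.0556$)
$\frac{1}{E{\left(22 \right)} + r} = \frac{1}{\frac{3 + 22}{2 \cdot 22} + \frac{127}{18}} = \frac{1}{\frac{1}{2} \cdot \frac{1}{22} \cdot 25 + \frac{127}{18}} = \frac{1}{\frac{25}{44} + \frac{127}{18}} = \frac{1}{\frac{3019}{396}} = \frac{396}{3019}$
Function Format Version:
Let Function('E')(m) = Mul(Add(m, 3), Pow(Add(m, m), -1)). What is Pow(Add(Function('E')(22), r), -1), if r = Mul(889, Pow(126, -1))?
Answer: Rational(396, 3019) ≈ 0.13117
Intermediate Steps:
Function('E')(m) = Mul(Rational(1, 2), Pow(m, -1), Add(3, m)) (Function('E')(m) = Mul(Add(3, m), Pow(Mul(2, m), -1)) = Mul(Add(3, m), Mul(Rational(1, 2), Pow(m, -1))) = Mul(Rational(1, 2), Pow(m, -1), Add(3, m)))
r = Rational(127, 18) (r = Mul(889, Rational(1, 126)) = Rational(127, 18) ≈ 7.0556)
Pow(Add(Function('E')(22), r), -1) = Pow(Add(Mul(Rational(1, 2), Pow(22, -1), Add(3, 22)), Rational(127, 18)), -1) = Pow(Add(Mul(Rational(1, 2), Rational(1, 22), 25), Rational(127, 18)), -1) = Pow(Add(Rational(25, 44), Rational(127, 18)), -1) = Pow(Rational(3019, 396), -1) = Rational(396, 3019)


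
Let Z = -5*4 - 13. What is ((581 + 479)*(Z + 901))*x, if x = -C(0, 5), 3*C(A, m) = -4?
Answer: 3680320/3 ≈ 1.2268e+6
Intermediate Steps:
Z = -33 (Z = -20 - 13 = -33)
C(A, m) = -4/3 (C(A, m) = (1/3)*(-4) = -4/3)
x = 4/3 (x = -1*(-4/3) = 4/3 ≈ 1.3333)
((581 + 479)*(Z + 901))*x = ((581 + 479)*(-33 + 901))*(4/3) = (1060*868)*(4/3) = 920080*(4/3) = 3680320/3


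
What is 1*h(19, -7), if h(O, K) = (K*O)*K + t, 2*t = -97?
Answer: 1765/2 ≈ 882.50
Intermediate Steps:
t = -97/2 (t = (½)*(-97) = -97/2 ≈ -48.500)
h(O, K) = -97/2 + O*K² (h(O, K) = (K*O)*K - 97/2 = O*K² - 97/2 = -97/2 + O*K²)
1*h(19, -7) = 1*(-97/2 + 19*(-7)²) = 1*(-97/2 + 19*49) = 1*(-97/2 + 931) = 1*(1765/2) = 1765/2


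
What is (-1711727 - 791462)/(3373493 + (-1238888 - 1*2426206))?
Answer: 2503189/291601 ≈ 8.5843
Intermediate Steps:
(-1711727 - 791462)/(3373493 + (-1238888 - 1*2426206)) = -2503189/(3373493 + (-1238888 - 2426206)) = -2503189/(3373493 - 3665094) = -2503189/(-291601) = -2503189*(-1/291601) = 2503189/291601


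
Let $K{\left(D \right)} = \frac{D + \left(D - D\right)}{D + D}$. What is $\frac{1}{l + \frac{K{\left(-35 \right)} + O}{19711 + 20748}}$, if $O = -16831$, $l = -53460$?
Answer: $- \frac{80918}{4325909941} \approx -1.8705 \cdot 10^{-5}$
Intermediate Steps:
$K{\left(D \right)} = \frac{1}{2}$ ($K{\left(D \right)} = \frac{D + 0}{2 D} = D \frac{1}{2 D} = \frac{1}{2}$)
$\frac{1}{l + \frac{K{\left(-35 \right)} + O}{19711 + 20748}} = \frac{1}{-53460 + \frac{\frac{1}{2} - 16831}{19711 + 20748}} = \frac{1}{-53460 - \frac{33661}{2 \cdot 40459}} = \frac{1}{-53460 - \frac{33661}{80918}} = \frac{1}{- \frac{4325909941}{80918}} = - \frac{80918}{4325909941}$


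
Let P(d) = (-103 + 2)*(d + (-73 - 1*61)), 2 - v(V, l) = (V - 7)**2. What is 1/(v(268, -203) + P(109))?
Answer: -1/65594 ≈ -1.5245e-5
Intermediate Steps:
v(V, l) = 2 - (-7 + V)**2 (v(V, l) = 2 - (V - 7)**2 = 2 - (-7 + V)**2)
P(d) = 13534 - 101*d (P(d) = -101*(d + (-73 - 61)) = -101*(d - 134) = -101*(-134 + d) = 13534 - 101*d)
1/(v(268, -203) + P(109)) = 1/((2 - (-7 + 268)**2) + (13534 - 101*109)) = 1/((2 - 1*261**2) + (13534 - 11009)) = 1/((2 - 1*68121) + 2525) = 1/((2 - 68121) + 2525) = 1/(-68119 + 2525) = 1/(-65594) = -1/65594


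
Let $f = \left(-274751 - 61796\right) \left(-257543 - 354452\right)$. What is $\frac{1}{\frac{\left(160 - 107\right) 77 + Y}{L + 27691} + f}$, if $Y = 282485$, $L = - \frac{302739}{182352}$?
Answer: $\frac{1683068831}{346653408568922178959} \approx 4.8552 \cdot 10^{-12}$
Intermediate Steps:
$L = - \frac{100913}{60784}$ ($L = \left(-302739\right) \frac{1}{182352} = - \frac{100913}{60784} \approx -1.6602$)
$f = 205965081265$ ($f = \left(-336547\right) \left(-611995\right) = 205965081265$)
$\frac{1}{\frac{\left(160 - 107\right) 77 + Y}{L + 27691} + f} = \frac{1}{\frac{\left(160 - 107\right) 77 + 282485}{- \frac{100913}{60784} + 27691} + 205965081265} = \frac{1}{\frac{53 \cdot 77 + 282485}{\frac{1683068831}{60784}} + 205965081265} = \frac{1}{\left(4081 + 282485\right) \frac{60784}{1683068831} + 205965081265} = \frac{1}{286566 \cdot \frac{60784}{1683068831} + 205965081265} = \frac{1}{\frac{17418627744}{1683068831} + 205965081265} = \frac{1}{\frac{346653408568922178959}{1683068831}} = \frac{1683068831}{346653408568922178959}$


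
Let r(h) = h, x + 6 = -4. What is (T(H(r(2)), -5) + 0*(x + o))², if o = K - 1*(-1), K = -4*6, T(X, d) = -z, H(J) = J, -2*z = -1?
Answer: ¼ ≈ 0.25000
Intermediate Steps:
z = ½ (z = -½*(-1) = ½ ≈ 0.50000)
x = -10 (x = -6 - 4 = -10)
T(X, d) = -½ (T(X, d) = -1*½ = -½)
K = -24
o = -23 (o = -24 - 1*(-1) = -24 + 1 = -23)
(T(H(r(2)), -5) + 0*(x + o))² = (-½ + 0*(-10 - 23))² = (-½ + 0*(-33))² = (-½ + 0)² = (-½)² = ¼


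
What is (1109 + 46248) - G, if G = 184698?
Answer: -137341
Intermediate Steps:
(1109 + 46248) - G = (1109 + 46248) - 1*184698 = 47357 - 184698 = -137341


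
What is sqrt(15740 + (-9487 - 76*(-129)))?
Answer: sqrt(16057) ≈ 126.72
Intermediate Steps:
sqrt(15740 + (-9487 - 76*(-129))) = sqrt(15740 + (-9487 + 9804)) = sqrt(15740 + 317) = sqrt(16057)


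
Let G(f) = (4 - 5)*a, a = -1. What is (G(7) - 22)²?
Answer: 441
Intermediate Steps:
G(f) = 1 (G(f) = (4 - 5)*(-1) = -1*(-1) = 1)
(G(7) - 22)² = (1 - 22)² = (-21)² = 441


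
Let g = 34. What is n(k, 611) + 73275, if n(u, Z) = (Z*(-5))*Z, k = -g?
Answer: -1793330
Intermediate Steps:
k = -34 (k = -1*34 = -34)
n(u, Z) = -5*Z**2 (n(u, Z) = (-5*Z)*Z = -5*Z**2)
n(k, 611) + 73275 = -5*611**2 + 73275 = -5*373321 + 73275 = -1866605 + 73275 = -1793330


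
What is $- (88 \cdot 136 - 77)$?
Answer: $-11891$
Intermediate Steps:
$- (88 \cdot 136 - 77) = - (11968 - 77) = \left(-1\right) 11891 = -11891$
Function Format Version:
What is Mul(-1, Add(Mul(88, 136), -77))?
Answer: -11891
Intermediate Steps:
Mul(-1, Add(Mul(88, 136), -77)) = Mul(-1, Add(11968, -77)) = Mul(-1, 11891) = -11891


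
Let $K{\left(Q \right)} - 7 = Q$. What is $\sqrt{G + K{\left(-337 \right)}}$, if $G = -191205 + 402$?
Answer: $3 i \sqrt{21237} \approx 437.19 i$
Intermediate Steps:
$G = -190803$
$K{\left(Q \right)} = 7 + Q$
$\sqrt{G + K{\left(-337 \right)}} = \sqrt{-190803 + \left(7 - 337\right)} = \sqrt{-190803 - 330} = \sqrt{-191133} = 3 i \sqrt{21237}$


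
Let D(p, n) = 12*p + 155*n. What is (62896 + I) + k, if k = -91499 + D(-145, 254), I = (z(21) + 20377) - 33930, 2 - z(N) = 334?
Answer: -4858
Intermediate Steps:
z(N) = -332 (z(N) = 2 - 1*334 = 2 - 334 = -332)
I = -13885 (I = (-332 + 20377) - 33930 = 20045 - 33930 = -13885)
k = -53869 (k = -91499 + (12*(-145) + 155*254) = -91499 + (-1740 + 39370) = -91499 + 37630 = -53869)
(62896 + I) + k = (62896 - 13885) - 53869 = 49011 - 53869 = -4858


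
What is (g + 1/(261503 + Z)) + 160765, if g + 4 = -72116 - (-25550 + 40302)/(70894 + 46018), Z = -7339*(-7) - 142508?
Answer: 110352139755531/1244878976 ≈ 88645.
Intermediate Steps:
Z = -91135 (Z = 51373 - 142508 = -91135)
g = -526981762/7307 (g = -4 + (-72116 - (-25550 + 40302)/(70894 + 46018)) = -4 + (-72116 - 14752/116912) = -4 + (-72116 - 1*922/7307) = -4 + (-72116 - 922/7307) = -4 - 526952534/7307 = -526981762/7307 ≈ -72120.)
(g + 1/(261503 + Z)) + 160765 = (-526981762/7307 + 1/(261503 - 91135)) + 160765 = (-526981762/7307 + 1/170368) + 160765 = -89780828821109/1244878976 + 160765 = 110352139755531/1244878976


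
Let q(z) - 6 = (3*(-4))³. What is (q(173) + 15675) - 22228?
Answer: -8275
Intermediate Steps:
q(z) = -1722 (q(z) = 6 + (3*(-4))³ = 6 + (-12)³ = 6 - 1728 = -1722)
(q(173) + 15675) - 22228 = (-1722 + 15675) - 22228 = 13953 - 22228 = -8275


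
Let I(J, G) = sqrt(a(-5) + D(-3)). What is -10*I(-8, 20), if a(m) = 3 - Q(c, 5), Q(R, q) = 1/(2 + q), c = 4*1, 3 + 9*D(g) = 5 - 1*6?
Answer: -20*sqrt(266)/21 ≈ -15.533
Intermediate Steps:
D(g) = -4/9 (D(g) = -1/3 + (5 - 1*6)/9 = -1/3 + (5 - 6)/9 = -1/3 + (1/9)*(-1) = -1/3 - 1/9 = -4/9)
c = 4
a(m) = 20/7 (a(m) = 3 - 1/(2 + 5) = 3 - 1/7 = 20/7)
I(J, G) = 2*sqrt(266)/21 (I(J, G) = sqrt(20/7 - 4/9) = sqrt(152/63) = 2*sqrt(266)/21)
-10*I(-8, 20) = -20*sqrt(266)/21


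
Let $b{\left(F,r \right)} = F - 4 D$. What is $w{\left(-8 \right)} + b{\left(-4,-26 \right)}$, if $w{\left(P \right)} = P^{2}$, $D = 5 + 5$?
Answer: $20$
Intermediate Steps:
$D = 10$
$b{\left(F,r \right)} = -40 + F$ ($b{\left(F,r \right)} = F - 40 = -40 + F$)
$w{\left(-8 \right)} + b{\left(-4,-26 \right)} = \left(-8\right)^{2} - 44 = 64 - 44 = 20$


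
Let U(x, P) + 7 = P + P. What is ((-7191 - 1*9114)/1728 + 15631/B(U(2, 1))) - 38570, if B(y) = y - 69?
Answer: -826706663/21312 ≈ -38791.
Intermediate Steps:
U(x, P) = -7 + 2*P (U(x, P) = -7 + (P + P) = -7 + 2*P)
B(y) = -69 + y
((-7191 - 1*9114)/1728 + 15631/B(U(2, 1))) - 38570 = ((-7191 - 1*9114)/1728 + 15631/(-69 + (-7 + 2*1))) - 38570 = ((-7191 - 9114)*(1/1728) + 15631/(-69 + (-7 + 2))) - 38570 = (-16305*1/1728 + 15631/(-69 - 5)) - 38570 = (-5435/576 + 15631/(-74)) - 38570 = (-5435/576 + 15631*(-1/74)) - 38570 = (-5435/576 - 15631/74) - 38570 = -4702823/21312 - 38570 = -826706663/21312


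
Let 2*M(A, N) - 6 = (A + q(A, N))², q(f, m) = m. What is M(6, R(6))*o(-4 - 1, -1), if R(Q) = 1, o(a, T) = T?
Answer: -55/2 ≈ -27.500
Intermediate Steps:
M(A, N) = 3 + (A + N)²/2
M(6, R(6))*o(-4 - 1, -1) = (3 + (6 + 1)²/2)*(-1) = (3 + (½)*7²)*(-1) = (3 + (½)*49)*(-1) = (3 + 49/2)*(-1) = (55/2)*(-1) = -55/2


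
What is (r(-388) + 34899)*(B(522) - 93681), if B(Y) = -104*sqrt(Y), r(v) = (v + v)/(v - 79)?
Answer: -1526869989729/467 - 5085166008*sqrt(58)/467 ≈ -3.3525e+9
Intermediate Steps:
r(v) = 2*v/(-79 + v) (r(v) = (2*v)/(-79 + v) = 2*v/(-79 + v))
(r(-388) + 34899)*(B(522) - 93681) = (2*(-388)/(-79 - 388) + 34899)*(-312*sqrt(58) - 93681) = (2*(-388)/(-467) + 34899)*(-312*sqrt(58) - 93681) = (2*(-388)*(-1/467) + 34899)*(-312*sqrt(58) - 93681) = (776/467 + 34899)*(-93681 - 312*sqrt(58)) = 16298609*(-93681 - 312*sqrt(58))/467 = -1526869989729/467 - 5085166008*sqrt(58)/467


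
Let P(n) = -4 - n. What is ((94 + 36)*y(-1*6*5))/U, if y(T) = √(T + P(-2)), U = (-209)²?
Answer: 520*I*√2/43681 ≈ 0.016835*I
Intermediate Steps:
U = 43681
y(T) = √(-2 + T) (y(T) = √(T + (-4 - 1*(-2))) = √(T + (-4 + 2)) = √(T - 2) = √(-2 + T))
((94 + 36)*y(-1*6*5))/U = ((94 + 36)*√(-2 - 1*6*5))/43681 = (130*√(-2 - 6*5))*(1/43681) = (130*√(-2 - 30))*(1/43681) = (130*√(-32))*(1/43681) = (130*(4*I*√2))*(1/43681) = (520*I*√2)*(1/43681) = 520*I*√2/43681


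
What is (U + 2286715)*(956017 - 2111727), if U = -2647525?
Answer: 416991725100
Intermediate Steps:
(U + 2286715)*(956017 - 2111727) = (-2647525 + 2286715)*(956017 - 2111727) = -360810*(-1155710) = 416991725100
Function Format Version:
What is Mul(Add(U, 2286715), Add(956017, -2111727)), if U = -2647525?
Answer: 416991725100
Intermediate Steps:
Mul(Add(U, 2286715), Add(956017, -2111727)) = Mul(Add(-2647525, 2286715), Add(956017, -2111727)) = Mul(-360810, -1155710) = 416991725100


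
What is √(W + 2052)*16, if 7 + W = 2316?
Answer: 112*√89 ≈ 1056.6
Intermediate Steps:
W = 2309 (W = -7 + 2316 = 2309)
√(W + 2052)*16 = √(2309 + 2052)*16 = √4361*16 = (7*√89)*16 = 112*√89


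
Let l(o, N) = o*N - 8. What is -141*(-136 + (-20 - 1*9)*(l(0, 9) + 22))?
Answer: 76422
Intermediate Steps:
l(o, N) = -8 + N*o (l(o, N) = N*o - 8 = -8 + N*o)
-141*(-136 + (-20 - 1*9)*(l(0, 9) + 22)) = -141*(-136 + (-20 - 1*9)*((-8 + 9*0) + 22)) = -141*(-136 + (-20 - 9)*((-8 + 0) + 22)) = -141*(-136 - 29*(-8 + 22)) = -141*(-136 - 29*14) = -141*(-136 - 406) = -141*(-542) = 76422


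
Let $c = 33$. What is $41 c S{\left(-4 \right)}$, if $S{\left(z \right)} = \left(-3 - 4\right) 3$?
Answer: $-28413$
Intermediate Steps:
$S{\left(z \right)} = -21$ ($S{\left(z \right)} = \left(-7\right) 3 = -21$)
$41 c S{\left(-4 \right)} = 41 \cdot 33 \left(-21\right) = 1353 \left(-21\right) = -28413$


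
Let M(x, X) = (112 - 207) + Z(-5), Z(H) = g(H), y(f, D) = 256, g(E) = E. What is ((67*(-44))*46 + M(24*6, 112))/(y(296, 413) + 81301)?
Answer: -135708/81557 ≈ -1.6640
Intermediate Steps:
Z(H) = H
M(x, X) = -100 (M(x, X) = (112 - 207) - 5 = -95 - 5 = -100)
((67*(-44))*46 + M(24*6, 112))/(y(296, 413) + 81301) = ((67*(-44))*46 - 100)/(256 + 81301) = (-2948*46 - 100)/81557 = (-135608 - 100)*(1/81557) = -135708*1/81557 = -135708/81557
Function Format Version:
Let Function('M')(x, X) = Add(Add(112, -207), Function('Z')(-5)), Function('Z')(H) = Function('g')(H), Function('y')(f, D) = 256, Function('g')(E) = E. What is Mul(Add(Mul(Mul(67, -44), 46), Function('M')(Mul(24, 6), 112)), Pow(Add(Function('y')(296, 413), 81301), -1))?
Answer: Rational(-135708, 81557) ≈ -1.6640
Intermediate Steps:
Function('Z')(H) = H
Function('M')(x, X) = -100 (Function('M')(x, X) = Add(Add(112, -207), -5) = Add(-95, -5) = -100)
Mul(Add(Mul(Mul(67, -44), 46), Function('M')(Mul(24, 6), 112)), Pow(Add(Function('y')(296, 413), 81301), -1)) = Mul(Add(Mul(Mul(67, -44), 46), -100), Pow(Add(256, 81301), -1)) = Mul(Add(Mul(-2948, 46), -100), Pow(81557, -1)) = Mul(Add(-135608, -100), Rational(1, 81557)) = Mul(-135708, Rational(1, 81557)) = Rational(-135708, 81557)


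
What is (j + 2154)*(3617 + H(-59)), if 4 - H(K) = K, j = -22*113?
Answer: -1221760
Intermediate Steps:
j = -2486
H(K) = 4 - K
(j + 2154)*(3617 + H(-59)) = (-2486 + 2154)*(3617 + (4 - 1*(-59))) = -332*(3617 + (4 + 59)) = -332*(3617 + 63) = -332*3680 = -1221760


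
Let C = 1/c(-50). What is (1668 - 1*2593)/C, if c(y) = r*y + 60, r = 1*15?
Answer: 638250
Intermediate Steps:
r = 15
c(y) = 60 + 15*y (c(y) = 15*y + 60 = 60 + 15*y)
C = -1/690 (C = 1/(60 + 15*(-50)) = 1/(60 - 750) = 1/(-690) = -1/690 ≈ -0.0014493)
(1668 - 1*2593)/C = (1668 - 1*2593)/(-1/690) = (1668 - 2593)*(-690) = -925*(-690) = 638250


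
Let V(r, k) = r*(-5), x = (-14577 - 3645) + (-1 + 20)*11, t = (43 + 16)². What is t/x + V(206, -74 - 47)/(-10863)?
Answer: -19260713/195675219 ≈ -0.098432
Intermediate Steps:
t = 3481 (t = 59² = 3481)
x = -18013 (x = -18222 + 19*11 = -18222 + 209 = -18013)
V(r, k) = -5*r
t/x + V(206, -74 - 47)/(-10863) = 3481/(-18013) - 5*206/(-10863) = 3481*(-1/18013) - 1030*(-1/10863) = -3481/18013 + 1030/10863 = -19260713/195675219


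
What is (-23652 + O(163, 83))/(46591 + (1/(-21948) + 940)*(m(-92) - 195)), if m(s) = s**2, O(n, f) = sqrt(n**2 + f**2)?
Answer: -519114096/171621302279 + 21948*sqrt(33458)/171621302279 ≈ -0.0030014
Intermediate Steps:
O(n, f) = sqrt(f**2 + n**2)
(-23652 + O(163, 83))/(46591 + (1/(-21948) + 940)*(m(-92) - 195)) = (-23652 + sqrt(83**2 + 163**2))/(46591 + (1/(-21948) + 940)*((-92)**2 - 195)) = (-23652 + sqrt(6889 + 26569))/(46591 + (-1/21948 + 940)*(8464 - 195)) = (-23652 + sqrt(33458))/(46591 + (20631119/21948)*8269) = (-23652 + sqrt(33458))/(46591 + 170598723011/21948) = (-23652 + sqrt(33458))/(171621302279/21948) = (-23652 + sqrt(33458))*(21948/171621302279) = -519114096/171621302279 + 21948*sqrt(33458)/171621302279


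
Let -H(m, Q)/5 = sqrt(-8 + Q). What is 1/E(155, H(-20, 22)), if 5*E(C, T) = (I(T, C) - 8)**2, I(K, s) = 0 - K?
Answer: 5/(8 - 5*sqrt(14))**2 ≈ 0.043604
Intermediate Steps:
I(K, s) = -K
H(m, Q) = -5*sqrt(-8 + Q)
E(C, T) = (-8 - T)**2/5 (E(C, T) = (-T - 8)**2/5 = (-8 - T)**2/5)
1/E(155, H(-20, 22)) = 1/((8 - 5*sqrt(-8 + 22))**2/5) = 1/((8 - 5*sqrt(14))**2/5) = 5/(8 - 5*sqrt(14))**2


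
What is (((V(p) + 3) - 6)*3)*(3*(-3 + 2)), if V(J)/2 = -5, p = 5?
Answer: 117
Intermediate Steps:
V(J) = -10 (V(J) = 2*(-5) = -10)
(((V(p) + 3) - 6)*3)*(3*(-3 + 2)) = (((-10 + 3) - 6)*3)*(3*(-3 + 2)) = ((-7 - 6)*3)*(3*(-1)) = -13*3*(-3) = -39*(-3) = 117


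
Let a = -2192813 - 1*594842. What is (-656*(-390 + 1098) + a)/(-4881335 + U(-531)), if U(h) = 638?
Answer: 3252103/4880697 ≈ 0.66632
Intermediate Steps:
a = -2787655 (a = -2192813 - 594842 = -2787655)
(-656*(-390 + 1098) + a)/(-4881335 + U(-531)) = (-656*(-390 + 1098) - 2787655)/(-4881335 + 638) = (-656*708 - 2787655)/(-4880697) = (-464448 - 2787655)*(-1/4880697) = -3252103*(-1/4880697) = 3252103/4880697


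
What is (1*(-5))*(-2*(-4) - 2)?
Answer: -30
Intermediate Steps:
(1*(-5))*(-2*(-4) - 2) = -5*(8 - 2) = -5*6 = -30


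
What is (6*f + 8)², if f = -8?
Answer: 1600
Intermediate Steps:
(6*f + 8)² = (6*(-8) + 8)² = (-48 + 8)² = (-40)² = 1600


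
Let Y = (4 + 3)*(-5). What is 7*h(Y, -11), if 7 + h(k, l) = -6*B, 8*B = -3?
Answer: -133/4 ≈ -33.250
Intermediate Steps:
B = -3/8 (B = (⅛)*(-3) = -3/8 ≈ -0.37500)
Y = -35 (Y = 7*(-5) = -35)
h(k, l) = -19/4 (h(k, l) = -7 - 6*(-3/8) = -7 + 9/4 = -19/4)
7*h(Y, -11) = 7*(-19/4) = -133/4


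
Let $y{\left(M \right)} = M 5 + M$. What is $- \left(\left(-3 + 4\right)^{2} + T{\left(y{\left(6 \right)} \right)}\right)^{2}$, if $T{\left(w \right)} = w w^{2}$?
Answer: $-2176875649$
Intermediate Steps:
$y{\left(M \right)} = 6 M$ ($y{\left(M \right)} = 5 M + M = 6 M$)
$T{\left(w \right)} = w^{3}$
$- \left(\left(-3 + 4\right)^{2} + T{\left(y{\left(6 \right)} \right)}\right)^{2} = - \left(\left(-3 + 4\right)^{2} + \left(6 \cdot 6\right)^{3}\right)^{2} = - \left(1^{2} + 36^{3}\right)^{2} = - \left(1 + 46656\right)^{2} = - 46657^{2} = \left(-1\right) 2176875649 = -2176875649$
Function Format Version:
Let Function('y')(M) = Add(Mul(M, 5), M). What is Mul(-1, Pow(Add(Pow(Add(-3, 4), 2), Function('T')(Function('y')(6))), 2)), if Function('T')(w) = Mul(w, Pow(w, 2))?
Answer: -2176875649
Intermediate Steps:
Function('y')(M) = Mul(6, M) (Function('y')(M) = Add(Mul(5, M), M) = Mul(6, M))
Function('T')(w) = Pow(w, 3)
Mul(-1, Pow(Add(Pow(Add(-3, 4), 2), Function('T')(Function('y')(6))), 2)) = Mul(-1, Pow(Add(Pow(Add(-3, 4), 2), Pow(Mul(6, 6), 3)), 2)) = Mul(-1, Pow(Add(Pow(1, 2), Pow(36, 3)), 2)) = Mul(-1, Pow(Add(1, 46656), 2)) = Mul(-1, Pow(46657, 2)) = Mul(-1, 2176875649) = -2176875649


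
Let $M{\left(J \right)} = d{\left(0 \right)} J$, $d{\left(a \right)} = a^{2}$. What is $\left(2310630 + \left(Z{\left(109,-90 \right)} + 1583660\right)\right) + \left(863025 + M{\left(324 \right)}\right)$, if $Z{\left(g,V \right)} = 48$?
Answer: $4757363$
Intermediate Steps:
$M{\left(J \right)} = 0$ ($M{\left(J \right)} = 0^{2} J = 0 J = 0$)
$\left(2310630 + \left(Z{\left(109,-90 \right)} + 1583660\right)\right) + \left(863025 + M{\left(324 \right)}\right) = \left(2310630 + \left(48 + 1583660\right)\right) + \left(863025 + 0\right) = \left(2310630 + 1583708\right) + 863025 = 3894338 + 863025 = 4757363$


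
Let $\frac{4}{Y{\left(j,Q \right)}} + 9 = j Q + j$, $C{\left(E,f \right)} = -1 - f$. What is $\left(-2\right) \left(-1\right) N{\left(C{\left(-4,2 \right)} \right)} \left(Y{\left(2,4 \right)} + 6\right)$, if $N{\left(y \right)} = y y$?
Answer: $180$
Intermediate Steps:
$Y{\left(j,Q \right)} = \frac{4}{-9 + j + Q j}$ ($Y{\left(j,Q \right)} = \frac{4}{-9 + \left(j Q + j\right)} = \frac{4}{-9 + \left(Q j + j\right)} = \frac{4}{-9 + \left(j + Q j\right)} = \frac{4}{-9 + j + Q j}$)
$N{\left(y \right)} = y^{2}$
$\left(-2\right) \left(-1\right) N{\left(C{\left(-4,2 \right)} \right)} \left(Y{\left(2,4 \right)} + 6\right) = \left(-2\right) \left(-1\right) \left(-1 - 2\right)^{2} \left(\frac{4}{-9 + 2 + 4 \cdot 2} + 6\right) = 2 \left(-1 - 2\right)^{2} \left(\frac{4}{-9 + 2 + 8} + 6\right) = 2 \left(-3\right)^{2} \left(\frac{4}{1} + 6\right) = 2 \cdot 9 \left(4 \cdot 1 + 6\right) = 18 \left(4 + 6\right) = 18 \cdot 10 = 180$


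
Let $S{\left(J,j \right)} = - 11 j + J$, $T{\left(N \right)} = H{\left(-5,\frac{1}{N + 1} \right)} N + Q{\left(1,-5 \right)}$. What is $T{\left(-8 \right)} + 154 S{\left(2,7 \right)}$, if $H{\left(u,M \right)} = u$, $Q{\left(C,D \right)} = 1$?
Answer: $-11509$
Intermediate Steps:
$T{\left(N \right)} = 1 - 5 N$ ($T{\left(N \right)} = - 5 N + 1 = 1 - 5 N$)
$S{\left(J,j \right)} = J - 11 j$
$T{\left(-8 \right)} + 154 S{\left(2,7 \right)} = \left(1 - -40\right) + 154 \left(2 - 77\right) = \left(1 + 40\right) + 154 \left(2 - 77\right) = 41 + 154 \left(-75\right) = 41 - 11550 = -11509$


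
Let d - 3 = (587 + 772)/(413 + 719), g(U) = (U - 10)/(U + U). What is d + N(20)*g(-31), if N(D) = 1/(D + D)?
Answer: 2959703/701840 ≈ 4.2171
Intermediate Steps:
N(D) = 1/(2*D)
g(U) = (-10 + U)/(2*U) (g(U) = (-10 + U)/((2*U)) = (-10 + U)*(1/(2*U)) = (-10 + U)/(2*U))
d = 4755/1132 (d = 3 + (587 + 772)/(413 + 719) = 3 + 1359/1132 = 4755/1132 ≈ 4.2005)
d + N(20)*g(-31) = 4755/1132 + ((½)/20)*((½)*(-10 - 31)/(-31)) = 4755/1132 + ((½)*(1/20))*((½)*(-1/31)*(-41)) = 4755/1132 + (1/40)*(41/62) = 4755/1132 + 41/2480 = 2959703/701840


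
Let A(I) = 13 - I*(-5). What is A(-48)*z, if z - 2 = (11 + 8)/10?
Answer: -8853/10 ≈ -885.30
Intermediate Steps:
A(I) = 13 + 5*I (A(I) = 13 - (-5)*I = 13 + 5*I)
z = 39/10 (z = 2 + (11 + 8)/10 = 2 + 19*(⅒) = 2 + 19/10 = 39/10 ≈ 3.9000)
A(-48)*z = (13 + 5*(-48))*(39/10) = (13 - 240)*(39/10) = -227*39/10 = -8853/10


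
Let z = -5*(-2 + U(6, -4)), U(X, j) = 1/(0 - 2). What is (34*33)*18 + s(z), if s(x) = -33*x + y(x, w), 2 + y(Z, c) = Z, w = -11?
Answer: 19794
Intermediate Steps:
y(Z, c) = -2 + Z
U(X, j) = -1/2 (U(X, j) = 1/(-2) = -1/2)
z = 25/2 (z = -5*(-2 - 1/2) = -5*(-5/2) = 25/2 ≈ 12.500)
s(x) = -2 - 32*x (s(x) = -33*x + (-2 + x) = -2 - 32*x)
(34*33)*18 + s(z) = (34*33)*18 + (-2 - 32*25/2) = 1122*18 + (-2 - 400) = 20196 - 402 = 19794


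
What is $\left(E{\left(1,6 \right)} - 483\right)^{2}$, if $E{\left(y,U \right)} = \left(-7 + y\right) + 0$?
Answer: $239121$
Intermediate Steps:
$E{\left(y,U \right)} = -7 + y$
$\left(E{\left(1,6 \right)} - 483\right)^{2} = \left(\left(-7 + 1\right) - 483\right)^{2} = \left(-6 - 483\right)^{2} = \left(-489\right)^{2} = 239121$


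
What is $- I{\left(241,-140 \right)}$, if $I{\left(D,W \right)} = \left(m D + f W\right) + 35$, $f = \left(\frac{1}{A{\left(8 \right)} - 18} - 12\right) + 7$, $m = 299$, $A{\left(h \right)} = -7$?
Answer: $- \frac{363998}{5} \approx -72800.0$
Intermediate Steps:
$f = - \frac{126}{25}$ ($f = \left(\frac{1}{-7 - 18} - 12\right) + 7 = \left(\frac{1}{-25} - 12\right) + 7 = \left(- \frac{1}{25} - 12\right) + 7 = - \frac{301}{25} + 7 = - \frac{126}{25} \approx -5.04$)
$I{\left(D,W \right)} = 35 + 299 D - \frac{126 W}{25}$ ($I{\left(D,W \right)} = \left(299 D - \frac{126 W}{25}\right) + 35 = 35 + 299 D - \frac{126 W}{25}$)
$- I{\left(241,-140 \right)} = - (35 + 299 \cdot 241 - - \frac{3528}{5}) = - (35 + 72059 + \frac{3528}{5}) = \left(-1\right) \frac{363998}{5} = - \frac{363998}{5}$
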